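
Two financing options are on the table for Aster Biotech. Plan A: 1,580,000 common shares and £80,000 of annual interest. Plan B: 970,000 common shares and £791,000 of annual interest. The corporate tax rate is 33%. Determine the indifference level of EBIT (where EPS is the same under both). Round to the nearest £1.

£1,921,607

At indifference, (EBIT − 80,000)(1 − t)/1,580,000 = (EBIT − 791,000)(1 − t)/970,000.
Cancelling (1 − t) and cross-multiplying: 970,000·(EBIT − 80,000) = 1,580,000·(EBIT − 791,000).
EBIT × (1,580,000 − 970,000) = 791,000 × 1,580,000 − 80,000 × 970,000 = 1,172,180,000,000, so EBIT = 1,172,180,000,000 ÷ 610,000 = 1,921,606.56.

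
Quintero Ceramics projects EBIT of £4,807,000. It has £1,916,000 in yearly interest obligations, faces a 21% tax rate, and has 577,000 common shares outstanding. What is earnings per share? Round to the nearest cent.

£3.96

Pre-tax income = £4,807,000 − £1,916,000.00 = £2,891,000.00.
After tax at 21%: net income = £2,891,000.00 × 0.79 = £2,283,890.00.
EPS = £2,283,890.00 ÷ 577,000 = £3.96.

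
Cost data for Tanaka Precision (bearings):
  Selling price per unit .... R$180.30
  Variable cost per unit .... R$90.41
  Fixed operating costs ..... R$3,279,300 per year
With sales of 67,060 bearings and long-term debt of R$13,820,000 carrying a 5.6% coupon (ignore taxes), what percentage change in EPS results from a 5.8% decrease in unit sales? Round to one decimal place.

-17.7%

Total contribution margin = 67,060 × R$89.89 = R$6,028,023.40.
Operating income = contribution − fixed costs = R$6,028,023.40 − R$3,279,300 = R$2,748,723.40.
After interest of R$773,920.00, pre-tax earnings = R$1,974,803.40.
Degree of combined leverage = contribution ÷ (EBIT − I) = R$6,028,023.40 ÷ R$1,974,803.40 = 3.0525.
EPS therefore changes by 3.0525 × (-5.8%) = -17.7%.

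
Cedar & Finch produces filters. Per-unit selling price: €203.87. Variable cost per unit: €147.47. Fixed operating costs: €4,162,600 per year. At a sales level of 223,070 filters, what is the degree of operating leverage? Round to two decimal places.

1.49

Contribution at this volume is 223,070 × €56.40 = €12,581,148.00.
Subtracting fixed costs: EBIT = €12,581,148.00 − €4,162,600 = €8,418,548.00.
So DOL = total CM / EBIT = €12,581,148.00 / €8,418,548.00 = 1.4945.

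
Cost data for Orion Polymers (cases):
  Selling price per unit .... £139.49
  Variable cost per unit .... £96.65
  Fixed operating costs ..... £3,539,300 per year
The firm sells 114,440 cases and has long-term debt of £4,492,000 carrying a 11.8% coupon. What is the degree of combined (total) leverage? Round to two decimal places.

5.88

At 114,440 units, contribution = 114,440 × £42.84 = £4,902,609.60.
Subtracting fixed costs: EBIT = £4,902,609.60 − £3,539,300 = £1,363,309.60. Interest = £530,056.00, so EBIT − I = £833,253.60.
DCL = contribution ÷ (EBIT − I) = £4,902,609.60 ÷ £833,253.60 = 5.8837.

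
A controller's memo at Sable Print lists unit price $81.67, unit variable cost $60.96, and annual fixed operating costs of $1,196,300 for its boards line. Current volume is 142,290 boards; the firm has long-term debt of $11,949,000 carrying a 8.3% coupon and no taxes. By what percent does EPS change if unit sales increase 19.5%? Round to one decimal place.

+75.7%

Contribution at this volume is 142,290 × $20.71 = $2,946,825.90.
Operating income = contribution − fixed costs = $2,946,825.90 − $1,196,300 = $1,750,525.90.
After interest of $991,767.00, pre-tax earnings = $758,758.90.
Degree of combined leverage = contribution ÷ (EBIT − I) = $2,946,825.90 ÷ $758,758.90 = 3.8837.
%ΔEPS = DCL × %ΔSales = 3.8837 × +19.5% = +75.7%.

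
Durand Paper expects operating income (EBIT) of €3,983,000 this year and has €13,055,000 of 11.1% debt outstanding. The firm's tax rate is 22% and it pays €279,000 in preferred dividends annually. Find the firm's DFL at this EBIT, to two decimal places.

1.83

Annual interest charges come to €1,449,105.00.
Pre-tax preferred-dividend burden = €279,000 ÷ (1 − 0.22) = €357,692.31.
DFL = EBIT ÷ [EBIT − I − D_p/(1−t)] = €3,983,000 ÷ [€3,983,000 − €1,449,105.00 − €357,692.31] = €3,983,000 ÷ €2,176,202.69 = 1.8303.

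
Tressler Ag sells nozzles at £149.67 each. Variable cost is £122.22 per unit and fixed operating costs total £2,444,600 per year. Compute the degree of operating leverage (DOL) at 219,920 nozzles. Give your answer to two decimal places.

Contribution at this volume is 219,920 × £27.45 = £6,036,804.00.
Subtracting fixed costs: EBIT = £6,036,804.00 − £2,444,600 = £3,592,204.00.
Degree of operating leverage = £6,036,804.00 / £3,592,204.00 = 1.6805.

1.68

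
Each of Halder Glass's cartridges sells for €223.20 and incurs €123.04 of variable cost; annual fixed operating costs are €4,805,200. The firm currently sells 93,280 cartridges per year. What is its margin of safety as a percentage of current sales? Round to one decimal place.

Unit CM = price − variable cost = €223.20 − €123.04 = €100.16. Break-even units = €4,805,200 ÷ €100.16 = 47,975.24; break-even revenue = 47,975.24 × €223.20 = €10,708,073.48.
Current sales = 93,280 × €223.20 = €20,820,096.00.
Margin of safety = (€20,820,096.00 − €10,708,073.48) ÷ €20,820,096.00 = 48.6%.

48.6%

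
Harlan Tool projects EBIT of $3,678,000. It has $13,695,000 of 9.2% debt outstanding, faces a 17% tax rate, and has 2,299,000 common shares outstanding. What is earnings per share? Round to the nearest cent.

Interest = $1,259,940.00, so EBT = $3,678,000 − $1,259,940.00 = $2,418,060.00.
After tax at 17%: net income = $2,418,060.00 × 0.83 = $2,006,989.80.
EPS = $2,006,989.80 ÷ 2,299,000 = $0.87.

$0.87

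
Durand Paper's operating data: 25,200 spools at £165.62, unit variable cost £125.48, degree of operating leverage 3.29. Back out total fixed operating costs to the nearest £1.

At 25,200 units, contribution = 25,200 × £40.14 = £1,011,528.00.
Since DOL = CM ÷ EBIT, EBIT = £1,011,528.00 ÷ 3.29 = £307,455.32.
Fixed costs = CM − EBIT = £1,011,528.00 − £307,455.32 = £704,073.

£704,073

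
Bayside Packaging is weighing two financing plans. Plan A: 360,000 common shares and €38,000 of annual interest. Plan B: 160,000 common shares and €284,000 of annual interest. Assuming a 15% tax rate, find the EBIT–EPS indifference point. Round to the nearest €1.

€480,800

At indifference, (EBIT − 38,000)(1 − t)/360,000 = (EBIT − 284,000)(1 − t)/160,000.
Cancelling (1 − t) and cross-multiplying: 160,000·(EBIT − 38,000) = 360,000·(EBIT − 284,000).
EBIT × (360,000 − 160,000) = 284,000 × 360,000 − 38,000 × 160,000 = 96,160,000,000, so EBIT = 96,160,000,000 ÷ 200,000 = 480,800.00.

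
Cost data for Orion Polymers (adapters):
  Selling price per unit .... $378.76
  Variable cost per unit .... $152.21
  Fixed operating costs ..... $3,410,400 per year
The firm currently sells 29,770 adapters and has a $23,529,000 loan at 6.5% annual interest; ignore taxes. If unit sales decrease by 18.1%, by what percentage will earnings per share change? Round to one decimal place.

-67.6%

Total contribution margin = 29,770 × $226.55 = $6,744,393.50.
Operating income = contribution − fixed costs = $6,744,393.50 − $3,410,400 = $3,333,993.50.
After interest of $1,529,385.00, pre-tax earnings = $1,804,608.50.
DCL = total CM / (EBIT − I) = $6,744,393.50 / $1,804,608.50 = 3.7373.
EPS therefore changes by 3.7373 × (-18.1%) = -67.6%.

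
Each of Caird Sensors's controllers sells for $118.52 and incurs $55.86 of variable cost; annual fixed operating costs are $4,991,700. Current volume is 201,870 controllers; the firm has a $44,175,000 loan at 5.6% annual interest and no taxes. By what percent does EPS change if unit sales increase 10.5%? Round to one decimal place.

+25.6%

At 201,870 units, contribution = 201,870 × $62.66 = $12,649,174.20.
Subtracting fixed costs: EBIT = $12,649,174.20 − $4,991,700 = $7,657,474.20.
After interest of $2,473,800.00, pre-tax earnings = $5,183,674.20.
DCL = total CM / (EBIT − I) = $12,649,174.20 / $5,183,674.20 = 2.4402.
%ΔEPS = DCL × %ΔSales = 2.4402 × +10.5% = +25.6%.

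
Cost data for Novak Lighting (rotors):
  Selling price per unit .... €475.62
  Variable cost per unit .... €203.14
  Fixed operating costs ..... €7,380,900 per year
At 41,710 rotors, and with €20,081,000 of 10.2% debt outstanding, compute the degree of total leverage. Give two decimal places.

Contribution at this volume is 41,710 × €272.48 = €11,365,140.80.
EBIT = €11,365,140.80 − €7,380,900 = €3,984,240.80. Interest = €2,048,262.00.
DOL = €11,365,140.80 ÷ €3,984,240.80 = 2.8525; DFL = €3,984,240.80 ÷ €1,935,978.80 = 2.0580.
Combined leverage = 2.8525 × 2.0580 = 5.8704.

5.87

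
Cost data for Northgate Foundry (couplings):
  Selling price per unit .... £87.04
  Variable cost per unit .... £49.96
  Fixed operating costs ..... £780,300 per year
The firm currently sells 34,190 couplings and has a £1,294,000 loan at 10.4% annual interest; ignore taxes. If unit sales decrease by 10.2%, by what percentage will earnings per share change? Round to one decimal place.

-36.6%

Total contribution margin = 34,190 × £37.08 = £1,267,765.20.
Subtracting fixed costs: EBIT = £1,267,765.20 − £780,300 = £487,465.20.
Interest = £134,576.00, so EBIT − I = £352,889.20.
DCL = total CM / (EBIT − I) = £1,267,765.20 / £352,889.20 = 3.5925.
%ΔEPS = DCL × %ΔSales = 3.5925 × -10.2% = -36.6%.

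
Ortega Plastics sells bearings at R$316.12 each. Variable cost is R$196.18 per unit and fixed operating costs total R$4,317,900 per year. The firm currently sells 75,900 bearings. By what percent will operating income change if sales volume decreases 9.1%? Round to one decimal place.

Total contribution margin = 75,900 × R$119.94 = R$9,103,446.00.
Subtracting fixed costs: EBIT = R$9,103,446.00 − R$4,317,900 = R$4,785,546.00.
DOL = contribution ÷ EBIT = R$9,103,446.00 ÷ R$4,785,546.00 = 1.9023.
So EBIT moves 1.9023 × (-9.1%) = -17.3%.

-17.3%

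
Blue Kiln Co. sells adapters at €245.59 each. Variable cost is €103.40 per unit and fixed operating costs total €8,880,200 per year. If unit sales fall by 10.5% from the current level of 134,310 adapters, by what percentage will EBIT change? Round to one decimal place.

Contribution at this volume is 134,310 × €142.19 = €19,097,538.90.
EBIT = €19,097,538.90 − €8,880,200 = €10,217,338.90.
So DOL = total CM / EBIT = €19,097,538.90 / €10,217,338.90 = 1.8691.
So EBIT moves 1.8691 × (-10.5%) = -19.6%.

-19.6%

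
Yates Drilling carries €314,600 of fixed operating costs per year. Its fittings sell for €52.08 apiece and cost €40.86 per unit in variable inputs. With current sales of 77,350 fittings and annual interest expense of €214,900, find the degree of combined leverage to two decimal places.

Contribution at this volume is 77,350 × €11.22 = €867,867.00.
Subtracting fixed costs: EBIT = €867,867.00 − €314,600 = €553,267.00. Interest = €214,900.00, so EBIT − I = €338,367.00.
DCL = contribution ÷ (EBIT − I) = €867,867.00 ÷ €338,367.00 = 2.5649.

2.56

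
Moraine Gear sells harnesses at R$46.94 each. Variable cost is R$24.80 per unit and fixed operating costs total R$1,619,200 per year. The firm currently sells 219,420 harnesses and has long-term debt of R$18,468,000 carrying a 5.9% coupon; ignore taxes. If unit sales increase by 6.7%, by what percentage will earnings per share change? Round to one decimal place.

At 219,420 units, contribution = 219,420 × R$22.14 = R$4,857,958.80.
Subtracting fixed costs: EBIT = R$4,857,958.80 − R$1,619,200 = R$3,238,758.80.
After interest of R$1,089,612.00, pre-tax earnings = R$2,149,146.80.
DCL = total CM / (EBIT − I) = R$4,857,958.80 / R$2,149,146.80 = 2.2604.
EPS therefore changes by 2.2604 × (+6.7%) = +15.1%.

+15.1%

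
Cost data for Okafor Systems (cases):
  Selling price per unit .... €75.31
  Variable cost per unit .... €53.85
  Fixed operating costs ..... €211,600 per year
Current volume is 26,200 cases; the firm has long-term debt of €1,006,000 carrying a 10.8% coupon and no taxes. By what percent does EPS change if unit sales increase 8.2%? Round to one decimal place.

Total contribution margin = 26,200 × €21.46 = €562,252.00.
Subtracting fixed costs: EBIT = €562,252.00 − €211,600 = €350,652.00.
After interest of €108,648.00, pre-tax earnings = €242,004.00.
DCL = total CM / (EBIT − I) = €562,252.00 / €242,004.00 = 2.3233.
EPS therefore changes by 2.3233 × (+8.2%) = +19.1%.

+19.1%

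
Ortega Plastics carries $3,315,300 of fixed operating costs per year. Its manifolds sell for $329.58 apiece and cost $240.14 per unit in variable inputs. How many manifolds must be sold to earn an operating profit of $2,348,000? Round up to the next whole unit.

63,320 manifolds

Unit CM = price − variable cost = $329.58 − $240.14 = $89.44.
Need Q such that Q × $89.44 − $3,315,300 = $2,348,000, i.e. Q = $5,663,300 / $89.44 = 63,319.54 → 63,320.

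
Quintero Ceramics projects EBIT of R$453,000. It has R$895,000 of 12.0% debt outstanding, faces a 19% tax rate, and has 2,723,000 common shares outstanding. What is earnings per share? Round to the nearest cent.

R$0.10

Interest = R$107,400.00, so EBT = R$453,000 − R$107,400.00 = R$345,600.00.
Net income = R$345,600.00 × (1 − 0.19) = R$279,936.00.
Per share: R$279,936.00 / 2,723,000 shares = R$0.10.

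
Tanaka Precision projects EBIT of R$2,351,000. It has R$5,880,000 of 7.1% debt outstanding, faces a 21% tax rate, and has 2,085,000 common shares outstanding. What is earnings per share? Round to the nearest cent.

R$0.73

Interest = R$417,480.00, so EBT = R$2,351,000 − R$417,480.00 = R$1,933,520.00.
After tax at 21%: net income = R$1,933,520.00 × 0.79 = R$1,527,480.80.
Per share: R$1,527,480.80 / 2,085,000 shares = R$0.73.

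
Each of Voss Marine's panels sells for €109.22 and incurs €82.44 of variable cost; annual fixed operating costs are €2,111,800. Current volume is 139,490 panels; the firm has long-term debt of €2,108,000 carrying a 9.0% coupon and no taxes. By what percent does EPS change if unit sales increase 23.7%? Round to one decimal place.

Total contribution margin = 139,490 × €26.78 = €3,735,542.20.
Operating income = contribution − fixed costs = €3,735,542.20 − €2,111,800 = €1,623,742.20.
Interest = €189,720.00, so EBIT − I = €1,434,022.20.
Degree of combined leverage = contribution ÷ (EBIT − I) = €3,735,542.20 ÷ €1,434,022.20 = 2.6049.
EPS therefore changes by 2.6049 × (+23.7%) = +61.7%.

+61.7%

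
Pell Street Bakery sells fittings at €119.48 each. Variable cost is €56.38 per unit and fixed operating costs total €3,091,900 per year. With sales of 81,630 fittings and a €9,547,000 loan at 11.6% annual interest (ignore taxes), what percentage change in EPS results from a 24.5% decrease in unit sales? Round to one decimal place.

-132.6%

Contribution at this volume is 81,630 × €63.10 = €5,150,853.00.
Subtracting fixed costs: EBIT = €5,150,853.00 − €3,091,900 = €2,058,953.00.
Interest = €1,107,452.00, so EBIT − I = €951,501.00.
Degree of combined leverage = contribution ÷ (EBIT − I) = €5,150,853.00 ÷ €951,501.00 = 5.4134.
%ΔEPS = DCL × %ΔSales = 5.4134 × -24.5% = -132.6%.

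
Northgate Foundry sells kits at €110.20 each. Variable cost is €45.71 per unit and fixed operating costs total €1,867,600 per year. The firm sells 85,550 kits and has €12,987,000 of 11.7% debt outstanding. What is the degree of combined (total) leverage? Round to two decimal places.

Contribution at this volume is 85,550 × €64.49 = €5,517,119.50.
EBIT = €5,517,119.50 − €1,867,600 = €3,649,519.50. Interest = €1,519,479.00, so EBIT − I = €2,130,040.50.
DCL = contribution ÷ (EBIT − I) = €5,517,119.50 ÷ €2,130,040.50 = 2.5901.

2.59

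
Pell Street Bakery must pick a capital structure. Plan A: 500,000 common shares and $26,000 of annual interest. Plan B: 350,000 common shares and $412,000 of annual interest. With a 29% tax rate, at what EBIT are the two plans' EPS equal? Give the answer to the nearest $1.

$1,312,667

Set EPS_A = EPS_B: (EBIT − $26,000)(1 − 0.29) ÷ 500,000 = (EBIT − $412,000)(1 − 0.29) ÷ 350,000.
The (1 − t) factor cancels: (EBIT − 26,000) × 350,000 = (EBIT − 412,000) × 500,000.
Solving, EBIT = (412,000·500,000 − 26,000·350,000) / (500,000 − 350,000) = 196,900,000,000 / 150,000 = 1,312,666.67.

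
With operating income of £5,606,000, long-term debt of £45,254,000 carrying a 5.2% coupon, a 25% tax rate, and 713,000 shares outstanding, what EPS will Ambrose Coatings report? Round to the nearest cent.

Pre-tax income = £5,606,000 − £2,353,208.00 = £3,252,792.00.
After tax at 25%: net income = £3,252,792.00 × 0.75 = £2,439,594.00.
Per share: £2,439,594.00 / 713,000 shares = £3.42.

£3.42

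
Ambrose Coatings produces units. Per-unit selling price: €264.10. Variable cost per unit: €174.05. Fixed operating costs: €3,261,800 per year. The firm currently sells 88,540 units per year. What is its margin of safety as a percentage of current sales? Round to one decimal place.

Contribution margin per unit = €264.10 − €174.05 = €90.05. Break-even units = €3,261,800 ÷ €90.05 = 36,222.10; break-even revenue = 36,222.10 × €264.10 = €9,566,256.30.
Current sales = 88,540 × €264.10 = €23,383,414.00.
Margin of safety = (€23,383,414.00 − €9,566,256.30) ÷ €23,383,414.00 = 59.1%.

59.1%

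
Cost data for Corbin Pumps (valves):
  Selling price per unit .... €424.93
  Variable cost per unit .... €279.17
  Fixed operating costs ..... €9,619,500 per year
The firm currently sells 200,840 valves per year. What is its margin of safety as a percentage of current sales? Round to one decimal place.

Each unit contributes €424.93 − €279.17 = €145.76. Break-even units = €9,619,500 ÷ €145.76 = 65,995.47; break-even revenue = 65,995.47 × €424.93 = €28,043,455.92.
Actual sales revenue = 200,840 × €424.93 = €85,342,941.20.
Margin of safety = (€85,342,941.20 − €28,043,455.92) ÷ €85,342,941.20 = 67.1%.

67.1%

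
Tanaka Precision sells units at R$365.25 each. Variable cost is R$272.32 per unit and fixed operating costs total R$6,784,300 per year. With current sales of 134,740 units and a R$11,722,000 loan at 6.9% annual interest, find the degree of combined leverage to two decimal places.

2.54

Contribution at this volume is 134,740 × R$92.93 = R$12,521,388.20.
Subtracting fixed costs: EBIT = R$12,521,388.20 − R$6,784,300 = R$5,737,088.20. Interest = R$808,818.00.
DOL = R$12,521,388.20 ÷ R$5,737,088.20 = 2.1825; DFL = R$5,737,088.20 ÷ R$4,928,270.20 = 1.1641.
DCL = DOL × DFL = 2.1825 × 1.1641 = 2.5406.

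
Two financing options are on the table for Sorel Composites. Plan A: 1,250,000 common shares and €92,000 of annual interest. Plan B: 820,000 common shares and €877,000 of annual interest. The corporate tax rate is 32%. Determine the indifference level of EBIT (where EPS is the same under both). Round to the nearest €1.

€2,373,977

Set EPS_A = EPS_B: (EBIT − €92,000)(1 − 0.32) ÷ 1,250,000 = (EBIT − €877,000)(1 − 0.32) ÷ 820,000.
Cancelling (1 − t) and cross-multiplying: 820,000·(EBIT − 92,000) = 1,250,000·(EBIT − 877,000).
EBIT × (1,250,000 − 820,000) = 877,000 × 1,250,000 − 92,000 × 820,000 = 1,020,810,000,000, so EBIT = 1,020,810,000,000 ÷ 430,000 = 2,373,976.74.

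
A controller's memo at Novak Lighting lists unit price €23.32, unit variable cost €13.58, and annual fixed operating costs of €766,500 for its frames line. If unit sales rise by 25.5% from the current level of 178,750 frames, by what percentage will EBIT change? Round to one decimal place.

+45.6%

At 178,750 units, contribution = 178,750 × €9.74 = €1,741,025.00.
Subtracting fixed costs: EBIT = €1,741,025.00 − €766,500 = €974,525.00.
DOL = contribution ÷ EBIT = €1,741,025.00 ÷ €974,525.00 = 1.7865.
Operating income changes by 1.7865 × +25.5% = +45.6%.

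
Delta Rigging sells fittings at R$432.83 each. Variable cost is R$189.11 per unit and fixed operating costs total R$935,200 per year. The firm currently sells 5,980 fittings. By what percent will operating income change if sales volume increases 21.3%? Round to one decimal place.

At 5,980 units, contribution = 5,980 × R$243.72 = R$1,457,445.60.
Operating income = contribution − fixed costs = R$1,457,445.60 − R$935,200 = R$522,245.60.
So DOL = total CM / EBIT = R$1,457,445.60 / R$522,245.60 = 2.7907.
Operating income changes by 2.7907 × +21.3% = +59.4%.

+59.4%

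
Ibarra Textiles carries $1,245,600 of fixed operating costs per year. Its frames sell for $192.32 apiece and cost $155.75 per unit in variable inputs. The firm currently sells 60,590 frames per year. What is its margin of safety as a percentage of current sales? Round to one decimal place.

Unit CM = price − variable cost = $192.32 − $155.75 = $36.57. Break-even units = $1,245,600 ÷ $36.57 = 34,060.71; break-even revenue = 34,060.71 × $192.32 = $6,550,554.88.
Current sales = 60,590 × $192.32 = $11,652,668.80.
Margin of safety = ($11,652,668.80 − $6,550,554.88) ÷ $11,652,668.80 = 43.8%.

43.8%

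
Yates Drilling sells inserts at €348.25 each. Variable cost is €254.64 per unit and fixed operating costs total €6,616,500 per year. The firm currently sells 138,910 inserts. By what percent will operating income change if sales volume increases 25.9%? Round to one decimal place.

+52.7%

Contribution at this volume is 138,910 × €93.61 = €13,003,365.10.
Operating income = contribution − fixed costs = €13,003,365.10 − €6,616,500 = €6,386,865.10.
So DOL = total CM / EBIT = €13,003,365.10 / €6,386,865.10 = 2.0360.
Operating income changes by 2.0360 × +25.9% = +52.7%.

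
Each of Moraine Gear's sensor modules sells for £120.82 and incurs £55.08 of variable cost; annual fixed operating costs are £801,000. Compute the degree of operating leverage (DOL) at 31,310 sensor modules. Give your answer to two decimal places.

1.64

Total contribution margin = 31,310 × £65.74 = £2,058,319.40.
Subtracting fixed costs: EBIT = £2,058,319.40 − £801,000 = £1,257,319.40.
So DOL = total CM / EBIT = £2,058,319.40 / £1,257,319.40 = 1.6371.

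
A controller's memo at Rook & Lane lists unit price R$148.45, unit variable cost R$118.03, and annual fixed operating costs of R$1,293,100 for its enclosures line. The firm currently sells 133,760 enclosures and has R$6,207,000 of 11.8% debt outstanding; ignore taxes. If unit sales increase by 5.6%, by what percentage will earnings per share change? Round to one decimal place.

Contribution at this volume is 133,760 × R$30.42 = R$4,068,979.20.
EBIT = R$4,068,979.20 − R$1,293,100 = R$2,775,879.20.
Interest = R$732,426.00, so EBIT − I = R$2,043,453.20.
Degree of combined leverage = contribution ÷ (EBIT − I) = R$4,068,979.20 ÷ R$2,043,453.20 = 1.9912.
%ΔEPS = DCL × %ΔSales = 1.9912 × +5.6% = +11.2%.

+11.2%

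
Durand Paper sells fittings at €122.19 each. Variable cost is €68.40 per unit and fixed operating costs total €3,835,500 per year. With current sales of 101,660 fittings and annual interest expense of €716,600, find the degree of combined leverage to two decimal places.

5.97

Contribution at this volume is 101,660 × €53.79 = €5,468,291.40.
EBIT = €5,468,291.40 − €3,835,500 = €1,632,791.40. Interest = €716,600.00.
DOL = €5,468,291.40 ÷ €1,632,791.40 = 3.3490; DFL = €1,632,791.40 ÷ €916,191.40 = 1.7822.
Combined leverage = 3.3490 × 1.7822 = 5.9686.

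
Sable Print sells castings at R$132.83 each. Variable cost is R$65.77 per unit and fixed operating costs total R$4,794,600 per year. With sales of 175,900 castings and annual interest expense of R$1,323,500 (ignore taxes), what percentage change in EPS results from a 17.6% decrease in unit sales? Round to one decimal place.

-36.6%

At 175,900 units, contribution = 175,900 × R$67.06 = R$11,795,854.00.
Operating income = contribution − fixed costs = R$11,795,854.00 − R$4,794,600 = R$7,001,254.00.
Interest = R$1,323,500.00, so EBIT − I = R$5,677,754.00.
Degree of combined leverage = contribution ÷ (EBIT − I) = R$11,795,854.00 ÷ R$5,677,754.00 = 2.0776.
%ΔEPS = DCL × %ΔSales = 2.0776 × -17.6% = -36.6%.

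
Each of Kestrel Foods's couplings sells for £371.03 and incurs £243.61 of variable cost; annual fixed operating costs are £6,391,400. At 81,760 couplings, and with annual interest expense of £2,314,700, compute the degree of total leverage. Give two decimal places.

Total contribution margin = 81,760 × £127.42 = £10,417,859.20.
Operating income = contribution − fixed costs = £10,417,859.20 − £6,391,400 = £4,026,459.20. Interest = £2,314,700.00.
DOL = £10,417,859.20 ÷ £4,026,459.20 = 2.5873; DFL = £4,026,459.20 ÷ £1,711,759.20 = 2.3522.
DCL = DOL × DFL = 2.5873 × 2.3522 = 6.0858.

6.09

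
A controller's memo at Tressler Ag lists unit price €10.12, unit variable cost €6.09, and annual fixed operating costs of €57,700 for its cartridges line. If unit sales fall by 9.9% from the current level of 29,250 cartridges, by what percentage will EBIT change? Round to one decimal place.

Total contribution margin = 29,250 × €4.03 = €117,877.50.
Operating income = contribution − fixed costs = €117,877.50 − €57,700 = €60,177.50.
DOL = contribution ÷ EBIT = €117,877.50 ÷ €60,177.50 = 1.9588.
So EBIT moves 1.9588 × (-9.9%) = -19.4%.

-19.4%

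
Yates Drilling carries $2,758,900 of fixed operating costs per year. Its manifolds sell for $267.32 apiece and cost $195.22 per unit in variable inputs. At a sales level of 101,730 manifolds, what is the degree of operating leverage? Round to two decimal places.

1.60

Total contribution margin = 101,730 × $72.10 = $7,334,733.00.
EBIT = $7,334,733.00 − $2,758,900 = $4,575,833.00.
Degree of operating leverage = $7,334,733.00 / $4,575,833.00 = 1.6029.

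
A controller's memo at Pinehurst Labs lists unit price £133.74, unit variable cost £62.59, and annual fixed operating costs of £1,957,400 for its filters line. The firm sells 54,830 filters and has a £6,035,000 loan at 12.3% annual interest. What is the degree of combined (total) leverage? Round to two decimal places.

At 54,830 units, contribution = 54,830 × £71.15 = £3,901,154.50.
EBIT = £3,901,154.50 − £1,957,400 = £1,943,754.50. Interest = £742,305.00, so EBIT − I = £1,201,449.50.
Degree of total leverage = total CM / (EBIT − interest) = £3,901,154.50 / £1,201,449.50 = 3.2470.

3.25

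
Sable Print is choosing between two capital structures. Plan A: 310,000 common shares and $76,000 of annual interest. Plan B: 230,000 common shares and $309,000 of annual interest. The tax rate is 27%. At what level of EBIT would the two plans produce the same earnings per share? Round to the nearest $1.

$978,875

Set EPS_A = EPS_B: (EBIT − $76,000)(1 − 0.27) ÷ 310,000 = (EBIT − $309,000)(1 − 0.27) ÷ 230,000.
The (1 − t) factor cancels: (EBIT − 76,000) × 230,000 = (EBIT − 309,000) × 310,000.
Solving, EBIT = (309,000·310,000 − 76,000·230,000) / (310,000 − 230,000) = 78,310,000,000 / 80,000 = 978,875.00.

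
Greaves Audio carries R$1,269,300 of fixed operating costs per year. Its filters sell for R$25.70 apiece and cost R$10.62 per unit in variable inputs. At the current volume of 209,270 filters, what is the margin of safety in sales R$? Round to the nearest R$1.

Each unit contributes R$25.70 − R$10.62 = R$15.08. Break-even units = R$1,269,300 ÷ R$15.08 = 84,171.09; break-even revenue = 84,171.09 × R$25.70 = R$2,163,196.95.
Actual sales revenue = 209,270 × R$25.70 = R$5,378,239.00.
Margin of safety = R$5,378,239.00 − R$2,163,196.95 = R$3,215,042.

R$3,215,042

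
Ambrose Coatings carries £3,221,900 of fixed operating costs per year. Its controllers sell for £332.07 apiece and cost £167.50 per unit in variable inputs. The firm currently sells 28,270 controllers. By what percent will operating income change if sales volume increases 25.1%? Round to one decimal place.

At 28,270 units, contribution = 28,270 × £164.57 = £4,652,393.90.
EBIT = £4,652,393.90 − £3,221,900 = £1,430,493.90.
Degree of operating leverage = £4,652,393.90 / £1,430,493.90 = 3.2523.
Operating income changes by 3.2523 × +25.1% = +81.6%.

+81.6%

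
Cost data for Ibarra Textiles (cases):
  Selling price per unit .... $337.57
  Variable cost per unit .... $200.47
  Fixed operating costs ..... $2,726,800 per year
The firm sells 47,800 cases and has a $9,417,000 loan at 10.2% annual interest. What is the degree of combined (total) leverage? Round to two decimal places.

Total contribution margin = 47,800 × $137.10 = $6,553,380.00.
Subtracting fixed costs: EBIT = $6,553,380.00 − $2,726,800 = $3,826,580.00. Interest = $960,534.00, so EBIT − I = $2,866,046.00.
DCL = contribution ÷ (EBIT − I) = $6,553,380.00 ÷ $2,866,046.00 = 2.2866.

2.29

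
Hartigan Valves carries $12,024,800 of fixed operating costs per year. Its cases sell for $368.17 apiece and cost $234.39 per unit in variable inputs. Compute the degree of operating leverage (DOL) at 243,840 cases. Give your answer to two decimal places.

Contribution at this volume is 243,840 × $133.78 = $32,620,915.20.
Subtracting fixed costs: EBIT = $32,620,915.20 − $12,024,800 = $20,596,115.20.
So DOL = total CM / EBIT = $32,620,915.20 / $20,596,115.20 = 1.5838.

1.58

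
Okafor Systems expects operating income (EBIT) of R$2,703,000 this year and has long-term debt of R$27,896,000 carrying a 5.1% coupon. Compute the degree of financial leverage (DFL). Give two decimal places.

Annual interest charges come to R$1,422,696.00.
DFL = EBIT ÷ (EBIT − I) = R$2,703,000 ÷ (R$2,703,000 − R$1,422,696.00) = R$2,703,000 ÷ R$1,280,304.00 = 2.1112.

2.11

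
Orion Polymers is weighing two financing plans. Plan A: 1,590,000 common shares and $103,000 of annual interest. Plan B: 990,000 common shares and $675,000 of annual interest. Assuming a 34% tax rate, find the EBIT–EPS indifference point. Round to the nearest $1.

$1,618,800

At indifference, (EBIT − 103,000)(1 − t)/1,590,000 = (EBIT − 675,000)(1 − t)/990,000.
The (1 − t) factor cancels: (EBIT − 103,000) × 990,000 = (EBIT − 675,000) × 1,590,000.
EBIT × (1,590,000 − 990,000) = 675,000 × 1,590,000 − 103,000 × 990,000 = 971,280,000,000, so EBIT = 971,280,000,000 ÷ 600,000 = 1,618,800.00.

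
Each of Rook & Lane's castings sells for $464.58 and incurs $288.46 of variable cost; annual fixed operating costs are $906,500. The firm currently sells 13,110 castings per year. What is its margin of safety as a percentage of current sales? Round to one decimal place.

60.7%

Unit CM = price − variable cost = $464.58 − $288.46 = $176.12. Break-even units = $906,500 ÷ $176.12 = 5,147.06; break-even revenue = 5,147.06 × $464.58 = $2,391,220.59.
Actual sales revenue = 13,110 × $464.58 = $6,090,643.80.
Margin of safety = ($6,090,643.80 − $2,391,220.59) ÷ $6,090,643.80 = 60.7%.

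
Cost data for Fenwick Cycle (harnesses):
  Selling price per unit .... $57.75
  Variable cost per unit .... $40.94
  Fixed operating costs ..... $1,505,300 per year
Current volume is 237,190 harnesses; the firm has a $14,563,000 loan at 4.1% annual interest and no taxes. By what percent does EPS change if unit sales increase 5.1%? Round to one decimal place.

Contribution at this volume is 237,190 × $16.81 = $3,987,163.90.
Operating income = contribution − fixed costs = $3,987,163.90 − $1,505,300 = $2,481,863.90.
Interest = $597,083.00, so EBIT − I = $1,884,780.90.
Degree of combined leverage = contribution ÷ (EBIT − I) = $3,987,163.90 ÷ $1,884,780.90 = 2.1155.
%ΔEPS = DCL × %ΔSales = 2.1155 × +5.1% = +10.8%.

+10.8%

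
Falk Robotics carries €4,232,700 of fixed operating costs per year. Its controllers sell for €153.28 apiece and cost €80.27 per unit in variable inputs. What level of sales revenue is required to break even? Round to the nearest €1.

CM per unit = €153.28 − €80.27 = €73.01; CM ratio = €73.01 / €153.28 = 0.4763.
Break-even sales = FC ÷ CM ratio = €4,232,700 × €153.28 / €73.01 = €8,886,293.

€8,886,293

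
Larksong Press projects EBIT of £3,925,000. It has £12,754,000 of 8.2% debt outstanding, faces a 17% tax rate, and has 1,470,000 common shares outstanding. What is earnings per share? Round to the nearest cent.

£1.63

Pre-tax income = £3,925,000 − £1,045,828.00 = £2,879,172.00.
Net income = £2,879,172.00 × (1 − 0.17) = £2,389,712.76.
EPS = £2,389,712.76 ÷ 1,470,000 = £1.63.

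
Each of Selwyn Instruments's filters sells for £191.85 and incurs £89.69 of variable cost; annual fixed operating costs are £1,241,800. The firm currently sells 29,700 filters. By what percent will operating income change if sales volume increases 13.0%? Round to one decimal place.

+22.0%

At 29,700 units, contribution = 29,700 × £102.16 = £3,034,152.00.
EBIT = £3,034,152.00 − £1,241,800 = £1,792,352.00.
Degree of operating leverage = £3,034,152.00 / £1,792,352.00 = 1.6928.
So EBIT moves 1.6928 × (+13.0%) = +22.0%.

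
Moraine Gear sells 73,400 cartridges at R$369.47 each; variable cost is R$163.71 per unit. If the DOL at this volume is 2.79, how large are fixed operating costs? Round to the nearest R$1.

Total contribution margin = 73,400 × R$205.76 = R$15,102,784.00.
Since DOL = CM ÷ EBIT, EBIT = R$15,102,784.00 ÷ 2.79 = R$5,413,184.23.
And FC = contribution − EBIT = R$15,102,784.00 − R$5,413,184.23 = R$9,689,600.

R$9,689,600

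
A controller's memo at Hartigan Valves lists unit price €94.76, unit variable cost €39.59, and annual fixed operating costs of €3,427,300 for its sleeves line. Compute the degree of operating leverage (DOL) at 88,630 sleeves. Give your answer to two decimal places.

3.34

Total contribution margin = 88,630 × €55.17 = €4,889,717.10.
EBIT = €4,889,717.10 − €3,427,300 = €1,462,417.10.
Degree of operating leverage = €4,889,717.10 / €1,462,417.10 = 3.3436.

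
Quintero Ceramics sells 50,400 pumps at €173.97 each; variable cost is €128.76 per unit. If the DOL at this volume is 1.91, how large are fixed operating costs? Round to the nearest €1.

€1,085,608

Contribution at this volume is 50,400 × €45.21 = €2,278,584.00.
DOL = contribution / EBIT, so EBIT = €2,278,584.00 / 1.91 = €1,192,975.92.
And FC = contribution − EBIT = €2,278,584.00 − €1,192,975.92 = €1,085,608.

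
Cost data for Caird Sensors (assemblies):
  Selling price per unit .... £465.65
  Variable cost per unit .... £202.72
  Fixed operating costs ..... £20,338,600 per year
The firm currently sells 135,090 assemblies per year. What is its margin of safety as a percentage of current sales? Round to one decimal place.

Unit CM = price − variable cost = £465.65 − £202.72 = £262.93. Break-even units = £20,338,600 ÷ £262.93 = 77,353.67; break-even revenue = 77,353.67 × £465.65 = £36,019,735.63.
Current sales = 135,090 × £465.65 = £62,904,658.50.
Margin of safety = (£62,904,658.50 − £36,019,735.63) ÷ £62,904,658.50 = 42.7%.

42.7%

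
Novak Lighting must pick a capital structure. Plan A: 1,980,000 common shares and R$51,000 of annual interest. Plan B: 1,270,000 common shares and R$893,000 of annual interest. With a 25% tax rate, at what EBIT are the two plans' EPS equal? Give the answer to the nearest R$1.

Set EPS_A = EPS_B: (EBIT − R$51,000)(1 − 0.25) ÷ 1,980,000 = (EBIT − R$893,000)(1 − 0.25) ÷ 1,270,000.
The (1 − t) factor cancels: (EBIT − 51,000) × 1,270,000 = (EBIT − 893,000) × 1,980,000.
Solving, EBIT = (893,000·1,980,000 − 51,000·1,270,000) / (1,980,000 − 1,270,000) = 1,703,370,000,000 / 710,000 = 2,399,112.68.

R$2,399,113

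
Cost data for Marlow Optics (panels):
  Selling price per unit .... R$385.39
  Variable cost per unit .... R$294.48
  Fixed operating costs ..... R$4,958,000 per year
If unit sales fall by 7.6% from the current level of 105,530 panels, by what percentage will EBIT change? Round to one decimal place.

-15.7%

Total contribution margin = 105,530 × R$90.91 = R$9,593,732.30.
Subtracting fixed costs: EBIT = R$9,593,732.30 − R$4,958,000 = R$4,635,732.30.
Degree of operating leverage = R$9,593,732.30 / R$4,635,732.30 = 2.0695.
%ΔEBIT = DOL × %ΔSales = 2.0695 × -7.6% = -15.7%.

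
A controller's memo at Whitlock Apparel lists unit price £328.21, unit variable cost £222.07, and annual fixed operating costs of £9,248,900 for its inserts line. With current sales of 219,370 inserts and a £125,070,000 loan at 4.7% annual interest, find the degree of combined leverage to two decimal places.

2.85

Total contribution margin = 219,370 × £106.14 = £23,283,931.80.
Subtracting fixed costs: EBIT = £23,283,931.80 − £9,248,900 = £14,035,031.80. Interest = £5,878,290.00, so EBIT − I = £8,156,741.80.
DCL = contribution ÷ (EBIT − I) = £23,283,931.80 ÷ £8,156,741.80 = 2.8546.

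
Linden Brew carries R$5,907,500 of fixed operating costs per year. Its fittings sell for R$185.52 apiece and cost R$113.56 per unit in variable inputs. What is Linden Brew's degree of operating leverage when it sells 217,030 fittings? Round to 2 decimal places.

1.61

Contribution at this volume is 217,030 × R$71.96 = R$15,617,478.80.
Subtracting fixed costs: EBIT = R$15,617,478.80 − R$5,907,500 = R$9,709,978.80.
So DOL = total CM / EBIT = R$15,617,478.80 / R$9,709,978.80 = 1.6084.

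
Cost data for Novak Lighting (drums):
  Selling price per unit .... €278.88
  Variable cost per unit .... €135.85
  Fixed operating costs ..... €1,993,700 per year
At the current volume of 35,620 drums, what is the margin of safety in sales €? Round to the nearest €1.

Contribution margin per unit = €278.88 − €135.85 = €143.03. Break-even units = €1,993,700 ÷ €143.03 = 13,939.03; break-even revenue = 13,939.03 × €278.88 = €3,887,317.74.
Actual sales revenue = 35,620 × €278.88 = €9,933,705.60.
Margin of safety = €9,933,705.60 − €3,887,317.74 = €6,046,388.

€6,046,388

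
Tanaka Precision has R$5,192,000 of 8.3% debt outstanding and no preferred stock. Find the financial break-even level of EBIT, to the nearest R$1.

R$430,936

Annual interest = 8.3% × R$5,192,000 = R$430,936.00.
Without preferred stock the financial break-even is simply EBIT = interest = R$430,936.00.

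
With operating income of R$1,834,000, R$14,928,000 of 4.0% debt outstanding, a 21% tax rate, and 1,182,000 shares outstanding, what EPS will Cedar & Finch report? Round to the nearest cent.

R$0.83

Interest = R$597,120.00, so EBT = R$1,834,000 − R$597,120.00 = R$1,236,880.00.
Net income = R$1,236,880.00 × (1 − 0.21) = R$977,135.20.
EPS = R$977,135.20 ÷ 1,182,000 = R$0.83.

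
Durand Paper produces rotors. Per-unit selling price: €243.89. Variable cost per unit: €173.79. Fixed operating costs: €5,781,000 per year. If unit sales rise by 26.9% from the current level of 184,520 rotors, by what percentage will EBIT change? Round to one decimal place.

+48.6%

At 184,520 units, contribution = 184,520 × €70.10 = €12,934,852.00.
Operating income = contribution − fixed costs = €12,934,852.00 − €5,781,000 = €7,153,852.00.
DOL = contribution ÷ EBIT = €12,934,852.00 ÷ €7,153,852.00 = 1.8081.
So EBIT moves 1.8081 × (+26.9%) = +48.6%.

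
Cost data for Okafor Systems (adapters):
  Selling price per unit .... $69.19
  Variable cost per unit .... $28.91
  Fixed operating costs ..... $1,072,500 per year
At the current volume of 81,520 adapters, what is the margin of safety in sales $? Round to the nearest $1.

Contribution margin per unit = $69.19 − $28.91 = $40.28. Break-even units = $1,072,500 ÷ $40.28 = 26,626.12; break-even revenue = 26,626.12 × $69.19 = $1,842,261.05.
Actual sales revenue = 81,520 × $69.19 = $5,640,368.80.
Margin of safety = $5,640,368.80 − $1,842,261.05 = $3,798,108.

$3,798,108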